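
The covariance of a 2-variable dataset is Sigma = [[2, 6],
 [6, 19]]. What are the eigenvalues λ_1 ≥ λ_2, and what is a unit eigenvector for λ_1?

Step 1 — characteristic polynomial of 2×2 Sigma:
  det(Sigma - λI) = λ² - trace · λ + det = 0.
  trace = 2 + 19 = 21, det = 2·19 - (6)² = 2.
Step 2 — discriminant:
  Δ = trace² - 4·det = 441 - 8 = 433.
Step 3 — eigenvalues:
  λ = (trace ± √Δ)/2 = (21 ± 20.8087)/2,
  λ_1 = 20.9043,  λ_2 = 0.0957.

Step 4 — unit eigenvector for λ_1: solve (Sigma - λ_1 I)v = 0. First row:
  (2 - 20.9043)·v_x + (6)·v_y = 0, i.e. (-18.9043)·v_x + (6)·v_y = 0,
  so v ∝ (b, λ_1 - a) = (6, 18.9043) = u.
  ||u|| = √((6)² + (18.9043)²) = √(393.3735) ≈ 19.8336,
  v_1 = u/||u|| ≈ (0.3025, 0.9531) (||v_1|| = 1).

λ_1 = 20.9043,  λ_2 = 0.0957;  v_1 ≈ (0.3025, 0.9531)


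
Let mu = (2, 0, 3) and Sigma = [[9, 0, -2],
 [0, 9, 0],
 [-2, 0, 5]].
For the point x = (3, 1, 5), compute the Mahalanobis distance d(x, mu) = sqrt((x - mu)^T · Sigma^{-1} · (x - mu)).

Step 1 — centre the observation: (x - mu) = (1, 1, 2).

Step 2 — invert Sigma (cofactor / det for 3×3, or solve directly):
  Sigma^{-1} = [[0.122, 0, 0.0488],
 [0, 0.1111, 0],
 [0.0488, 0, 0.2195]].

Step 3 — form the quadratic (x - mu)^T · Sigma^{-1} · (x - mu):
  Sigma^{-1} · (x - mu) = (0.2195, 0.1111, 0.4878).
  (x - mu)^T · [Sigma^{-1} · (x - mu)] = (1)·(0.2195) + (1)·(0.1111) + (2)·(0.4878) = 1.3062.

Step 4 — take square root: d = √(1.3062) ≈ 1.1429.

d(x, mu) = √(1.3062) ≈ 1.1429


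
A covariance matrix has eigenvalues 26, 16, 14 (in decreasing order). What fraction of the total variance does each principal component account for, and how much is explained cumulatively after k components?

Step 1 — total variance = trace(Sigma) = Σ λ_i = 26 + 16 + 14 = 56.

Step 2 — fraction explained by component i = λ_i / Σ λ:
  PC1: 26/56 = 0.4643
  PC2: 16/56 = 0.2857
  PC3: 14/56 = 0.25

Step 3 — cumulative fraction after k components = (λ_1 + ... + λ_k) / Σ λ:
  k = 1: 26/56 = 0.4643
  k = 2: (26 + 16)/56 = 42/56 = 0.75
  k = 3: (26 + 16 + 14)/56 = 56/56 = 1

Summary (fraction, with percent):

explained: PC1 0.4643 (46.43%), PC2 0.2857 (28.57%), PC3 0.25 (25%);  cumulative: 0.4643, 0.75, 1


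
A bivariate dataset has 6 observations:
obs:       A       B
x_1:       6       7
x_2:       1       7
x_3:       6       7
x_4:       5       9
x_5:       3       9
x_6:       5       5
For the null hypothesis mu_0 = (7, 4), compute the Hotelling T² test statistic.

Step 1 — sample mean vector:
  mean(A) = (6 + 1 + 6 + 5 + 3 + 5) / 6 = 26/6 = 4.3333
  mean(B) = (7 + 7 + 7 + 9 + 9 + 5) / 6 = 44/6 = 7.3333
  x̄ = (4.3333, 7.3333),  deviation x̄ - mu_0 = (4.3333, 7.3333) - (7, 4) = (-2.6667, 3.3333).

Step 2 — sample covariance matrix, S[i,j] = (1/(n-1)) · Σ_k (x_{k,i} - mean_i) · (x_{k,j} - mean_j), divisor n-1 = 5:
  S[A,A] = ((1.6667)·(1.6667) + (-3.3333)·(-3.3333) + (1.6667)·(1.6667) + (0.6667)·(0.6667) + (-1.3333)·(-1.3333) + (0.6667)·(0.6667)) / 5 = 19.3333/5 = 3.8667
  S[A,B] = ((1.6667)·(-0.3333) + (-3.3333)·(-0.3333) + (1.6667)·(-0.3333) + (0.6667)·(1.6667) + (-1.3333)·(1.6667) + (0.6667)·(-2.3333)) / 5 = -2.6667/5 = -0.5333
  S[B,B] = ((-0.3333)·(-0.3333) + (-0.3333)·(-0.3333) + (-0.3333)·(-0.3333) + (1.6667)·(1.6667) + (1.6667)·(1.6667) + (-2.3333)·(-2.3333)) / 5 = 11.3333/5 = 2.2667
  S = [[3.8667, -0.5333],
 [-0.5333, 2.2667]].

Step 3 — invert S. det(S) = 3.8667·2.2667 - (-0.5333)² = 8.48.
  S^{-1} = (1/det) · [[d, -b], [-b, a]] = [[0.2673, 0.0629],
 [0.0629, 0.456]].

Step 4 — quadratic form (x̄ - mu_0)^T · S^{-1} · (x̄ - mu_0):
  S^{-1} · (x̄ - mu_0) = (-0.5031, 1.3522),
  (x̄ - mu_0)^T · [...] = (-2.6667)·(-0.5031) + (3.3333)·(1.3522) = 5.8491.

Step 5 — scale by n: T² = 6 · 5.8491 = 35.0943.

T² ≈ 35.0943


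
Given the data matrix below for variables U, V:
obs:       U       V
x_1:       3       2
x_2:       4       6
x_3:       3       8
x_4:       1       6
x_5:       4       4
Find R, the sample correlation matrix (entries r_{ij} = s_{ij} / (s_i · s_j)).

Step 1 — column means:
  mean(U) = (3 + 4 + 3 + 1 + 4) / 5 = 15/5 = 3
  mean(V) = (2 + 6 + 8 + 6 + 4) / 5 = 26/5 = 5.2

Step 2 — sample variances and covariances s[i,j] = (1/(n-1)) · Σ_k (x_{k,i} - mean_i) · (x_{k,j} - mean_j), with n-1 = 4:
  s[U,U] = ((0)·(0) + (1)·(1) + (0)·(0) + (-2)·(-2) + (1)·(1)) / 4 = 6/4 = 1.5
  s[U,V] = ((0)·(-3.2) + (1)·(0.8) + (0)·(2.8) + (-2)·(0.8) + (1)·(-1.2)) / 4 = -2/4 = -0.5
  s[V,V] = ((-3.2)·(-3.2) + (0.8)·(0.8) + (2.8)·(2.8) + (0.8)·(0.8) + (-1.2)·(-1.2)) / 4 = 20.8/4 = 5.2
  Sample standard deviations s_i = √(s[i,i]):
  s(U) = √(1.5) = 1.2247
  s(V) = √(5.2) = 2.2804

Step 3 — r_{ij} = s_{ij} / (s_i · s_j):
  r[U,U] = 1 (diagonal).
  r[U,V] = -0.5 / (1.2247 · 2.2804) = -0.5 / 2.7928 = -0.179
  r[V,V] = 1 (diagonal).

R is symmetric with unit diagonal. Assembling:

R = [[1, -0.179],
 [-0.179, 1]]


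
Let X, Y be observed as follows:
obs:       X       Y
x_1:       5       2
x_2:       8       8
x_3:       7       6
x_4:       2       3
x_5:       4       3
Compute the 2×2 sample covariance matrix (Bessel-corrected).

Step 1 — column means:
  mean(X) = (5 + 8 + 7 + 2 + 4) / 5 = 26/5 = 5.2
  mean(Y) = (2 + 8 + 6 + 3 + 3) / 5 = 22/5 = 4.4

Step 2 — sample covariance S[i,j] = (1/(n-1)) · Σ_k (x_{k,i} - mean_i) · (x_{k,j} - mean_j), with n-1 = 4.
  S[X,X] = ((-0.2)·(-0.2) + (2.8)·(2.8) + (1.8)·(1.8) + (-3.2)·(-3.2) + (-1.2)·(-1.2)) / 4 = 22.8/4 = 5.7
  S[X,Y] = ((-0.2)·(-2.4) + (2.8)·(3.6) + (1.8)·(1.6) + (-3.2)·(-1.4) + (-1.2)·(-1.4)) / 4 = 19.6/4 = 4.9
  S[Y,Y] = ((-2.4)·(-2.4) + (3.6)·(3.6) + (1.6)·(1.6) + (-1.4)·(-1.4) + (-1.4)·(-1.4)) / 4 = 25.2/4 = 6.3

S is symmetric (S[j,i] = S[i,j]). Assembling:

S = [[5.7, 4.9],
 [4.9, 6.3]]


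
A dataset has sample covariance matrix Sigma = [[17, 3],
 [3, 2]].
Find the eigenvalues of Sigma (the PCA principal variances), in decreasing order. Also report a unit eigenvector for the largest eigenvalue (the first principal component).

Step 1 — characteristic polynomial of 2×2 Sigma:
  det(Sigma - λI) = λ² - trace · λ + det = 0.
  trace = 17 + 2 = 19, det = 17·2 - (3)² = 25.
Step 2 — discriminant:
  Δ = trace² - 4·det = 361 - 100 = 261.
Step 3 — eigenvalues:
  λ = (trace ± √Δ)/2 = (19 ± 16.1555)/2,
  λ_1 = 17.5777,  λ_2 = 1.4223.

Step 4 — unit eigenvector for λ_1: solve (Sigma - λ_1 I)v = 0. First row:
  (17 - 17.5777)·v_x + (3)·v_y = 0, i.e. (-0.5777)·v_x + (3)·v_y = 0,
  so v ∝ (b, λ_1 - a) = (3, 0.5777) = u.
  ||u|| = √((3)² + (0.5777)²) = √(9.3338) ≈ 3.0551,
  v_1 = u/||u|| ≈ (0.982, 0.1891) (||v_1|| = 1).

λ_1 = 17.5777,  λ_2 = 1.4223;  v_1 ≈ (0.982, 0.1891)


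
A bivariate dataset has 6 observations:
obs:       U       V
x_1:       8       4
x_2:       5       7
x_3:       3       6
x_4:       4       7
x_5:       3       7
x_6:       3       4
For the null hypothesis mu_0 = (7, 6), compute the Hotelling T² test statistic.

Step 1 — sample mean vector:
  mean(U) = (8 + 5 + 3 + 4 + 3 + 3) / 6 = 26/6 = 4.3333
  mean(V) = (4 + 7 + 6 + 7 + 7 + 4) / 6 = 35/6 = 5.8333
  x̄ = (4.3333, 5.8333),  deviation x̄ - mu_0 = (4.3333, 5.8333) - (7, 6) = (-2.6667, -0.1667).

Step 2 — sample covariance matrix, S[i,j] = (1/(n-1)) · Σ_k (x_{k,i} - mean_i) · (x_{k,j} - mean_j), divisor n-1 = 5:
  S[U,U] = ((3.6667)·(3.6667) + (0.6667)·(0.6667) + (-1.3333)·(-1.3333) + (-0.3333)·(-0.3333) + (-1.3333)·(-1.3333) + (-1.3333)·(-1.3333)) / 5 = 19.3333/5 = 3.8667
  S[U,V] = ((3.6667)·(-1.8333) + (0.6667)·(1.1667) + (-1.3333)·(0.1667) + (-0.3333)·(1.1667) + (-1.3333)·(1.1667) + (-1.3333)·(-1.8333)) / 5 = -5.6667/5 = -1.1333
  S[V,V] = ((-1.8333)·(-1.8333) + (1.1667)·(1.1667) + (0.1667)·(0.1667) + (1.1667)·(1.1667) + (1.1667)·(1.1667) + (-1.8333)·(-1.8333)) / 5 = 10.8333/5 = 2.1667
  S = [[3.8667, -1.1333],
 [-1.1333, 2.1667]].

Step 3 — invert S. det(S) = 3.8667·2.1667 - (-1.1333)² = 7.0933.
  S^{-1} = (1/det) · [[d, -b], [-b, a]] = [[0.3055, 0.1598],
 [0.1598, 0.5451]].

Step 4 — quadratic form (x̄ - mu_0)^T · S^{-1} · (x̄ - mu_0):
  S^{-1} · (x̄ - mu_0) = (-0.8412, -0.5169),
  (x̄ - mu_0)^T · [...] = (-2.6667)·(-0.8412) + (-0.1667)·(-0.5169) = 2.3293.

Step 5 — scale by n: T² = 6 · 2.3293 = 13.9756.

T² ≈ 13.9756


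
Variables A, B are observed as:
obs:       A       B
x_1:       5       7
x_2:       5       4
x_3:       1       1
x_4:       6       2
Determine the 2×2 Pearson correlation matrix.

Step 1 — column means:
  mean(A) = (5 + 5 + 1 + 6) / 4 = 17/4 = 4.25
  mean(B) = (7 + 4 + 1 + 2) / 4 = 14/4 = 3.5

Step 2 — sample variances and covariances s[i,j] = (1/(n-1)) · Σ_k (x_{k,i} - mean_i) · (x_{k,j} - mean_j), with n-1 = 3:
  s[A,A] = ((0.75)·(0.75) + (0.75)·(0.75) + (-3.25)·(-3.25) + (1.75)·(1.75)) / 3 = 14.75/3 = 4.9167
  s[A,B] = ((0.75)·(3.5) + (0.75)·(0.5) + (-3.25)·(-2.5) + (1.75)·(-1.5)) / 3 = 8.5/3 = 2.8333
  s[B,B] = ((3.5)·(3.5) + (0.5)·(0.5) + (-2.5)·(-2.5) + (-1.5)·(-1.5)) / 3 = 21/3 = 7
  Sample standard deviations s_i = √(s[i,i]):
  s(A) = √(4.9167) = 2.2174
  s(B) = √(7) = 2.6458

Step 3 — r_{ij} = s_{ij} / (s_i · s_j):
  r[A,A] = 1 (diagonal).
  r[A,B] = 2.8333 / (2.2174 · 2.6458) = 2.8333 / 5.8666 = 0.483
  r[B,B] = 1 (diagonal).

R is symmetric with unit diagonal. Assembling:

R = [[1, 0.483],
 [0.483, 1]]


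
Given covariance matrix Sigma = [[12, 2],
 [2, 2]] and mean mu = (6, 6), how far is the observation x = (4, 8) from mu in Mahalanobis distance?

Step 1 — centre the observation: (x - mu) = (-2, 2).

Step 2 — invert Sigma. det(Sigma) = 12·2 - (2)² = 20.
  Sigma^{-1} = (1/det) · [[d, -b], [-b, a]] = [[0.1, -0.1],
 [-0.1, 0.6]].

Step 3 — form the quadratic (x - mu)^T · Sigma^{-1} · (x - mu):
  Sigma^{-1} · (x - mu) = (-0.4, 1.4).
  (x - mu)^T · [Sigma^{-1} · (x - mu)] = (-2)·(-0.4) + (2)·(1.4) = 3.6.

Step 4 — take square root: d = √(3.6) ≈ 1.8974.

d(x, mu) = √(3.6) ≈ 1.8974


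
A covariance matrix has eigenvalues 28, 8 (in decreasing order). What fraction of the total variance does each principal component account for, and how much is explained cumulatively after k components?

Step 1 — total variance = trace(Sigma) = Σ λ_i = 28 + 8 = 36.

Step 2 — fraction explained by component i = λ_i / Σ λ:
  PC1: 28/36 = 0.7778
  PC2: 8/36 = 0.2222

Step 3 — cumulative fraction after k components = (λ_1 + ... + λ_k) / Σ λ:
  k = 1: 28/36 = 0.7778
  k = 2: (28 + 8)/36 = 36/36 = 1

Summary (fraction, with percent):

explained: PC1 0.7778 (77.78%), PC2 0.2222 (22.22%);  cumulative: 0.7778, 1


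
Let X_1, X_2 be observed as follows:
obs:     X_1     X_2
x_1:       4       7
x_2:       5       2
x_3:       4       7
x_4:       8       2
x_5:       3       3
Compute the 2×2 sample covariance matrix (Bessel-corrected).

Step 1 — column means:
  mean(X_1) = (4 + 5 + 4 + 8 + 3) / 5 = 24/5 = 4.8
  mean(X_2) = (7 + 2 + 7 + 2 + 3) / 5 = 21/5 = 4.2

Step 2 — sample covariance S[i,j] = (1/(n-1)) · Σ_k (x_{k,i} - mean_i) · (x_{k,j} - mean_j), with n-1 = 4.
  S[X_1,X_1] = ((-0.8)·(-0.8) + (0.2)·(0.2) + (-0.8)·(-0.8) + (3.2)·(3.2) + (-1.8)·(-1.8)) / 4 = 14.8/4 = 3.7
  S[X_1,X_2] = ((-0.8)·(2.8) + (0.2)·(-2.2) + (-0.8)·(2.8) + (3.2)·(-2.2) + (-1.8)·(-1.2)) / 4 = -9.8/4 = -2.45
  S[X_2,X_2] = ((2.8)·(2.8) + (-2.2)·(-2.2) + (2.8)·(2.8) + (-2.2)·(-2.2) + (-1.2)·(-1.2)) / 4 = 26.8/4 = 6.7

S is symmetric (S[j,i] = S[i,j]). Assembling:

S = [[3.7, -2.45],
 [-2.45, 6.7]]


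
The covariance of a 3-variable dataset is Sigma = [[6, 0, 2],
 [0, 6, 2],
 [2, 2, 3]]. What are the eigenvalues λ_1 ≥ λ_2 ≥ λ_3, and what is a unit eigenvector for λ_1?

Step 1 — characteristic polynomial p(λ) = det(λI - Sigma) = λ³ - tr·λ² + c_1·λ - det, where tr = trace, c_1 = sum of the principal 2×2 minors, det = det(Sigma):
  tr = 6 + 6 + 3 = 15,
  c_1 = (6·6 - (0)²) + (6·3 - (2)²) + (6·3 - (2)²) = 36 + 14 + 14 = 64,
  det = 6·(6·3 - (2)²) - (0)·((0)·3 - (2)·(2)) + (2)·((0)·(2) - 6·(2)) = 6·(14) - (0)·(-4) + (2)·(-12) = 60.
  So p(λ) = λ³ - 15λ² + 64λ - 60.
Step 2 — look for an integer root (rational root theorem: any rational root is an integer divisor of 60). Testing λ = 6:
  p(6) = 216 - 540 + 384 - 60 = 0  ✓
  Dividing out (λ - 6): p(λ) = (λ - 6)(λ² - 9λ + 10).
Step 3 — remaining eigenvalues from the quadratic λ² - 9λ + 10 = 0:
  Δ = 9² - 4·10 = 81 - 40 = 41,  λ = (9 ± √41)/2 = (9 ± 6.4031)/2 ≈ 7.7016 or 1.2984.
  Sorted: λ_1 = 7.7016,  λ_2 = 6,  λ_3 = 1.2984  (check: sum = 15 = tr ✓).

Step 4 — unit eigenvector for λ_1 ≈ 7.7016: v spans the null space of (Sigma - λ_1 I), whose rows are
  r_1 = (-1.7016, 0, 2),  r_2 = (0, -1.7016, 2),  r_3 = (2, 2, -4.7016).
  v is orthogonal to every row, so take v ∝ r_1 × r_2 = ((0)·(2) - (2)·(-1.7016), (2)·(0) - (-1.7016)·(2), (-1.7016)·(-1.7016) - (0)·(0)) ≈ (3.4031, 3.4031, 2.8953).
  Let u = (3.4031, 3.4031, 2.8953).
  ||u|| = √((3.4031)² + (3.4031)² + (2.8953)²) = √(31.5454) ≈ 5.6165,  v_1 = u/||u|| ≈ (0.6059, 0.6059, 0.5155) (||v_1|| = 1).

λ_1 = 7.7016,  λ_2 = 6,  λ_3 = 1.2984;  v_1 ≈ (0.6059, 0.6059, 0.5155)


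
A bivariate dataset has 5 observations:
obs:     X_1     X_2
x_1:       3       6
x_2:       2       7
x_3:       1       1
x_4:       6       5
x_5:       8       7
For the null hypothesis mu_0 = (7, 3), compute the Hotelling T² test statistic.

Step 1 — sample mean vector:
  mean(X_1) = (3 + 2 + 1 + 6 + 8) / 5 = 20/5 = 4
  mean(X_2) = (6 + 7 + 1 + 5 + 7) / 5 = 26/5 = 5.2
  x̄ = (4, 5.2),  deviation x̄ - mu_0 = (4, 5.2) - (7, 3) = (-3, 2.2).

Step 2 — sample covariance matrix, S[i,j] = (1/(n-1)) · Σ_k (x_{k,i} - mean_i) · (x_{k,j} - mean_j), divisor n-1 = 4:
  S[X_1,X_1] = ((-1)·(-1) + (-2)·(-2) + (-3)·(-3) + (2)·(2) + (4)·(4)) / 4 = 34/4 = 8.5
  S[X_1,X_2] = ((-1)·(0.8) + (-2)·(1.8) + (-3)·(-4.2) + (2)·(-0.2) + (4)·(1.8)) / 4 = 15/4 = 3.75
  S[X_2,X_2] = ((0.8)·(0.8) + (1.8)·(1.8) + (-4.2)·(-4.2) + (-0.2)·(-0.2) + (1.8)·(1.8)) / 4 = 24.8/4 = 6.2
  S = [[8.5, 3.75],
 [3.75, 6.2]].

Step 3 — invert S. det(S) = 8.5·6.2 - (3.75)² = 38.6375.
  S^{-1} = (1/det) · [[d, -b], [-b, a]] = [[0.1605, -0.0971],
 [-0.0971, 0.22]].

Step 4 — quadratic form (x̄ - mu_0)^T · S^{-1} · (x̄ - mu_0):
  S^{-1} · (x̄ - mu_0) = (-0.6949, 0.7752),
  (x̄ - mu_0)^T · [...] = (-3)·(-0.6949) + (2.2)·(0.7752) = 3.7901.

Step 5 — scale by n: T² = 5 · 3.7901 = 18.9505.

T² ≈ 18.9505


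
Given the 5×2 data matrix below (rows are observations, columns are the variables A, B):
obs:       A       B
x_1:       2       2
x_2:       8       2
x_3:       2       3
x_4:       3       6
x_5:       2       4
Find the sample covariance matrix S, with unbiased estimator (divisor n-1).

Step 1 — column means:
  mean(A) = (2 + 8 + 2 + 3 + 2) / 5 = 17/5 = 3.4
  mean(B) = (2 + 2 + 3 + 6 + 4) / 5 = 17/5 = 3.4

Step 2 — sample covariance S[i,j] = (1/(n-1)) · Σ_k (x_{k,i} - mean_i) · (x_{k,j} - mean_j), with n-1 = 4.
  S[A,A] = ((-1.4)·(-1.4) + (4.6)·(4.6) + (-1.4)·(-1.4) + (-0.4)·(-0.4) + (-1.4)·(-1.4)) / 4 = 27.2/4 = 6.8
  S[A,B] = ((-1.4)·(-1.4) + (4.6)·(-1.4) + (-1.4)·(-0.4) + (-0.4)·(2.6) + (-1.4)·(0.6)) / 4 = -5.8/4 = -1.45
  S[B,B] = ((-1.4)·(-1.4) + (-1.4)·(-1.4) + (-0.4)·(-0.4) + (2.6)·(2.6) + (0.6)·(0.6)) / 4 = 11.2/4 = 2.8

S is symmetric (S[j,i] = S[i,j]). Assembling:

S = [[6.8, -1.45],
 [-1.45, 2.8]]


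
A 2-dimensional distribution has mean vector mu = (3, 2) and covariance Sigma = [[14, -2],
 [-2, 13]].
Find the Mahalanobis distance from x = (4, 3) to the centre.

Step 1 — centre the observation: (x - mu) = (1, 1).

Step 2 — invert Sigma. det(Sigma) = 14·13 - (-2)² = 178.
  Sigma^{-1} = (1/det) · [[d, -b], [-b, a]] = [[0.073, 0.0112],
 [0.0112, 0.0787]].

Step 3 — form the quadratic (x - mu)^T · Sigma^{-1} · (x - mu):
  Sigma^{-1} · (x - mu) = (0.0843, 0.0899).
  (x - mu)^T · [Sigma^{-1} · (x - mu)] = (1)·(0.0843) + (1)·(0.0899) = 0.1742.

Step 4 — take square root: d = √(0.1742) ≈ 0.4173.

d(x, mu) = √(0.1742) ≈ 0.4173


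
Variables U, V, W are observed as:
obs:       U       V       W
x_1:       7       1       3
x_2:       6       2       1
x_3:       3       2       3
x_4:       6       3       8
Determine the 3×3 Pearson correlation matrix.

Step 1 — column means:
  mean(U) = (7 + 6 + 3 + 6) / 4 = 22/4 = 5.5
  mean(V) = (1 + 2 + 2 + 3) / 4 = 8/4 = 2
  mean(W) = (3 + 1 + 3 + 8) / 4 = 15/4 = 3.75

Step 2 — sample variances and covariances s[i,j] = (1/(n-1)) · Σ_k (x_{k,i} - mean_i) · (x_{k,j} - mean_j), with n-1 = 3:
  s[U,U] = ((1.5)·(1.5) + (0.5)·(0.5) + (-2.5)·(-2.5) + (0.5)·(0.5)) / 3 = 9/3 = 3
  s[U,V] = ((1.5)·(-1) + (0.5)·(0) + (-2.5)·(0) + (0.5)·(1)) / 3 = -1/3 = -0.3333
  s[U,W] = ((1.5)·(-0.75) + (0.5)·(-2.75) + (-2.5)·(-0.75) + (0.5)·(4.25)) / 3 = 1.5/3 = 0.5
  s[V,V] = ((-1)·(-1) + (0)·(0) + (0)·(0) + (1)·(1)) / 3 = 2/3 = 0.6667
  s[V,W] = ((-1)·(-0.75) + (0)·(-2.75) + (0)·(-0.75) + (1)·(4.25)) / 3 = 5/3 = 1.6667
  s[W,W] = ((-0.75)·(-0.75) + (-2.75)·(-2.75) + (-0.75)·(-0.75) + (4.25)·(4.25)) / 3 = 26.75/3 = 8.9167
  Sample standard deviations s_i = √(s[i,i]):
  s(U) = √(3) = 1.7321
  s(V) = √(0.6667) = 0.8165
  s(W) = √(8.9167) = 2.9861

Step 3 — r_{ij} = s_{ij} / (s_i · s_j):
  r[U,U] = 1 (diagonal).
  r[U,V] = -0.3333 / (1.7321 · 0.8165) = -0.3333 / 1.4142 = -0.2357
  r[U,W] = 0.5 / (1.7321 · 2.9861) = 0.5 / 5.172 = 0.0967
  r[V,V] = 1 (diagonal).
  r[V,W] = 1.6667 / (0.8165 · 2.9861) = 1.6667 / 2.4381 = 0.6836
  r[W,W] = 1 (diagonal).

R is symmetric with unit diagonal. Assembling:

R = [[1, -0.2357, 0.0967],
 [-0.2357, 1, 0.6836],
 [0.0967, 0.6836, 1]]


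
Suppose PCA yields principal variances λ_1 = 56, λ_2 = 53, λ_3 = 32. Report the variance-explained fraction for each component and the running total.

Step 1 — total variance = trace(Sigma) = Σ λ_i = 56 + 53 + 32 = 141.

Step 2 — fraction explained by component i = λ_i / Σ λ:
  PC1: 56/141 = 0.3972
  PC2: 53/141 = 0.3759
  PC3: 32/141 = 0.227

Step 3 — cumulative fraction after k components = (λ_1 + ... + λ_k) / Σ λ:
  k = 1: 56/141 = 0.3972
  k = 2: (56 + 53)/141 = 109/141 = 0.773
  k = 3: (56 + 53 + 32)/141 = 141/141 = 1

Summary (fraction, with percent):

explained: PC1 0.3972 (39.72%), PC2 0.3759 (37.59%), PC3 0.227 (22.7%);  cumulative: 0.3972, 0.773, 1


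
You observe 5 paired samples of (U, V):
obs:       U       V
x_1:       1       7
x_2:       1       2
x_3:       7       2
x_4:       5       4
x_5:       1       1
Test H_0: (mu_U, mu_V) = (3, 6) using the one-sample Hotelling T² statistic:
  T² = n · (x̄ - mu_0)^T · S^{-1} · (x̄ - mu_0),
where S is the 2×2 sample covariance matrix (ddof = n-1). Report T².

Step 1 — sample mean vector:
  mean(U) = (1 + 1 + 7 + 5 + 1) / 5 = 15/5 = 3
  mean(V) = (7 + 2 + 2 + 4 + 1) / 5 = 16/5 = 3.2
  x̄ = (3, 3.2),  deviation x̄ - mu_0 = (3, 3.2) - (3, 6) = (0, -2.8).

Step 2 — sample covariance matrix, S[i,j] = (1/(n-1)) · Σ_k (x_{k,i} - mean_i) · (x_{k,j} - mean_j), divisor n-1 = 4:
  S[U,U] = ((-2)·(-2) + (-2)·(-2) + (4)·(4) + (2)·(2) + (-2)·(-2)) / 4 = 32/4 = 8
  S[U,V] = ((-2)·(3.8) + (-2)·(-1.2) + (4)·(-1.2) + (2)·(0.8) + (-2)·(-2.2)) / 4 = -4/4 = -1
  S[V,V] = ((3.8)·(3.8) + (-1.2)·(-1.2) + (-1.2)·(-1.2) + (0.8)·(0.8) + (-2.2)·(-2.2)) / 4 = 22.8/4 = 5.7
  S = [[8, -1],
 [-1, 5.7]].

Step 3 — invert S. det(S) = 8·5.7 - (-1)² = 44.6.
  S^{-1} = (1/det) · [[d, -b], [-b, a]] = [[0.1278, 0.0224],
 [0.0224, 0.1794]].

Step 4 — quadratic form (x̄ - mu_0)^T · S^{-1} · (x̄ - mu_0):
  S^{-1} · (x̄ - mu_0) = (-0.0628, -0.5022),
  (x̄ - mu_0)^T · [...] = (0)·(-0.0628) + (-2.8)·(-0.5022) = 1.4063.

Step 5 — scale by n: T² = 5 · 1.4063 = 7.0314.

T² ≈ 7.0314


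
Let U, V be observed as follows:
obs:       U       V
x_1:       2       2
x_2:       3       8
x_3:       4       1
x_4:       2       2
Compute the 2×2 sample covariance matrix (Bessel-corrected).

Step 1 — column means:
  mean(U) = (2 + 3 + 4 + 2) / 4 = 11/4 = 2.75
  mean(V) = (2 + 8 + 1 + 2) / 4 = 13/4 = 3.25

Step 2 — sample covariance S[i,j] = (1/(n-1)) · Σ_k (x_{k,i} - mean_i) · (x_{k,j} - mean_j), with n-1 = 3.
  S[U,U] = ((-0.75)·(-0.75) + (0.25)·(0.25) + (1.25)·(1.25) + (-0.75)·(-0.75)) / 3 = 2.75/3 = 0.9167
  S[U,V] = ((-0.75)·(-1.25) + (0.25)·(4.75) + (1.25)·(-2.25) + (-0.75)·(-1.25)) / 3 = 0.25/3 = 0.0833
  S[V,V] = ((-1.25)·(-1.25) + (4.75)·(4.75) + (-2.25)·(-2.25) + (-1.25)·(-1.25)) / 3 = 30.75/3 = 10.25

S is symmetric (S[j,i] = S[i,j]). Assembling:

S = [[0.9167, 0.0833],
 [0.0833, 10.25]]


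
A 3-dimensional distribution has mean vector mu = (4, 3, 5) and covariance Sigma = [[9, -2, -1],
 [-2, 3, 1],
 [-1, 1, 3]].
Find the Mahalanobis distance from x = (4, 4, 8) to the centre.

Step 1 — centre the observation: (x - mu) = (0, 1, 3).

Step 2 — invert Sigma (cofactor / det for 3×3, or solve directly):
  Sigma^{-1} = [[0.1311, 0.082, 0.0164],
 [0.082, 0.4262, -0.1148],
 [0.0164, -0.1148, 0.377]].

Step 3 — form the quadratic (x - mu)^T · Sigma^{-1} · (x - mu):
  Sigma^{-1} · (x - mu) = (0.1311, 0.082, 1.0164).
  (x - mu)^T · [Sigma^{-1} · (x - mu)] = (0)·(0.1311) + (1)·(0.082) + (3)·(1.0164) = 3.1311.

Step 4 — take square root: d = √(3.1311) ≈ 1.7695.

d(x, mu) = √(3.1311) ≈ 1.7695


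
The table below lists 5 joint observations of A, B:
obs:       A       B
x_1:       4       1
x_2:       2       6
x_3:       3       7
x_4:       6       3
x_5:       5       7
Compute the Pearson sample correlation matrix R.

Step 1 — column means:
  mean(A) = (4 + 2 + 3 + 6 + 5) / 5 = 20/5 = 4
  mean(B) = (1 + 6 + 7 + 3 + 7) / 5 = 24/5 = 4.8

Step 2 — sample variances and covariances s[i,j] = (1/(n-1)) · Σ_k (x_{k,i} - mean_i) · (x_{k,j} - mean_j), with n-1 = 4:
  s[A,A] = ((0)·(0) + (-2)·(-2) + (-1)·(-1) + (2)·(2) + (1)·(1)) / 4 = 10/4 = 2.5
  s[A,B] = ((0)·(-3.8) + (-2)·(1.2) + (-1)·(2.2) + (2)·(-1.8) + (1)·(2.2)) / 4 = -6/4 = -1.5
  s[B,B] = ((-3.8)·(-3.8) + (1.2)·(1.2) + (2.2)·(2.2) + (-1.8)·(-1.8) + (2.2)·(2.2)) / 4 = 28.8/4 = 7.2
  Sample standard deviations s_i = √(s[i,i]):
  s(A) = √(2.5) = 1.5811
  s(B) = √(7.2) = 2.6833

Step 3 — r_{ij} = s_{ij} / (s_i · s_j):
  r[A,A] = 1 (diagonal).
  r[A,B] = -1.5 / (1.5811 · 2.6833) = -1.5 / 4.2426 = -0.3536
  r[B,B] = 1 (diagonal).

R is symmetric with unit diagonal. Assembling:

R = [[1, -0.3536],
 [-0.3536, 1]]


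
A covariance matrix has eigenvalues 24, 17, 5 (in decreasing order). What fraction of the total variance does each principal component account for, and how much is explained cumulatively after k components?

Step 1 — total variance = trace(Sigma) = Σ λ_i = 24 + 17 + 5 = 46.

Step 2 — fraction explained by component i = λ_i / Σ λ:
  PC1: 24/46 = 0.5217
  PC2: 17/46 = 0.3696
  PC3: 5/46 = 0.1087

Step 3 — cumulative fraction after k components = (λ_1 + ... + λ_k) / Σ λ:
  k = 1: 24/46 = 0.5217
  k = 2: (24 + 17)/46 = 41/46 = 0.8913
  k = 3: (24 + 17 + 5)/46 = 46/46 = 1

Summary (fraction, with percent):

explained: PC1 0.5217 (52.17%), PC2 0.3696 (36.96%), PC3 0.1087 (10.87%);  cumulative: 0.5217, 0.8913, 1


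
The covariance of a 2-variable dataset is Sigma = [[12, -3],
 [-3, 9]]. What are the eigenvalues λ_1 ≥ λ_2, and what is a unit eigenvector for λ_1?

Step 1 — characteristic polynomial of 2×2 Sigma:
  det(Sigma - λI) = λ² - trace · λ + det = 0.
  trace = 12 + 9 = 21, det = 12·9 - (-3)² = 99.
Step 2 — discriminant:
  Δ = trace² - 4·det = 441 - 396 = 45.
Step 3 — eigenvalues:
  λ = (trace ± √Δ)/2 = (21 ± 6.7082)/2,
  λ_1 = 13.8541,  λ_2 = 7.1459.

Step 4 — unit eigenvector for λ_1: solve (Sigma - λ_1 I)v = 0. First row:
  (12 - 13.8541)·v_x + (-3)·v_y = 0, i.e. (-1.8541)·v_x + (-3)·v_y = 0,
  so v ∝ (b, λ_1 - a) = (-3, 1.8541); multiply by -1 so the first entry is positive: u = (3, -1.8541).
  ||u|| = √((3)² + (-1.8541)²) = √(12.4377) ≈ 3.5267,
  v_1 = u/||u|| ≈ (0.8507, -0.5257) (||v_1|| = 1).

λ_1 = 13.8541,  λ_2 = 7.1459;  v_1 ≈ (0.8507, -0.5257)


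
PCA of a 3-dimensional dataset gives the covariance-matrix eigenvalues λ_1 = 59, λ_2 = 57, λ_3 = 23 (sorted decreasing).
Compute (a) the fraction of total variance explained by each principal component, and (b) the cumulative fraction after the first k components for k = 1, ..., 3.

Step 1 — total variance = trace(Sigma) = Σ λ_i = 59 + 57 + 23 = 139.

Step 2 — fraction explained by component i = λ_i / Σ λ:
  PC1: 59/139 = 0.4245
  PC2: 57/139 = 0.4101
  PC3: 23/139 = 0.1655

Step 3 — cumulative fraction after k components = (λ_1 + ... + λ_k) / Σ λ:
  k = 1: 59/139 = 0.4245
  k = 2: (59 + 57)/139 = 116/139 = 0.8345
  k = 3: (59 + 57 + 23)/139 = 139/139 = 1

Summary (fraction, with percent):

explained: PC1 0.4245 (42.45%), PC2 0.4101 (41.01%), PC3 0.1655 (16.55%);  cumulative: 0.4245, 0.8345, 1


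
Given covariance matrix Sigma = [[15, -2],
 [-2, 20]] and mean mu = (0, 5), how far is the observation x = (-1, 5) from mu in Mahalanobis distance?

Step 1 — centre the observation: (x - mu) = (-1, 0).

Step 2 — invert Sigma. det(Sigma) = 15·20 - (-2)² = 296.
  Sigma^{-1} = (1/det) · [[d, -b], [-b, a]] = [[0.0676, 0.0068],
 [0.0068, 0.0507]].

Step 3 — form the quadratic (x - mu)^T · Sigma^{-1} · (x - mu):
  Sigma^{-1} · (x - mu) = (-0.0676, -0.0068).
  (x - mu)^T · [Sigma^{-1} · (x - mu)] = (-1)·(-0.0676) + (0)·(-0.0068) = 0.0676.

Step 4 — take square root: d = √(0.0676) ≈ 0.2599.

d(x, mu) = √(0.0676) ≈ 0.2599


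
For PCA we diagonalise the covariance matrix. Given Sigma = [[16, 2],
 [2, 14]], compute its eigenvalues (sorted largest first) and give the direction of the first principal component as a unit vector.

Step 1 — characteristic polynomial of 2×2 Sigma:
  det(Sigma - λI) = λ² - trace · λ + det = 0.
  trace = 16 + 14 = 30, det = 16·14 - (2)² = 220.
Step 2 — discriminant:
  Δ = trace² - 4·det = 900 - 880 = 20.
Step 3 — eigenvalues:
  λ = (trace ± √Δ)/2 = (30 ± 4.4721)/2,
  λ_1 = 17.2361,  λ_2 = 12.7639.

Step 4 — unit eigenvector for λ_1: solve (Sigma - λ_1 I)v = 0. First row:
  (16 - 17.2361)·v_x + (2)·v_y = 0, i.e. (-1.2361)·v_x + (2)·v_y = 0,
  so v ∝ (b, λ_1 - a) = (2, 1.2361) = u.
  ||u|| = √((2)² + (1.2361)²) = √(5.5279) ≈ 2.3511,
  v_1 = u/||u|| ≈ (0.8507, 0.5257) (||v_1|| = 1).

λ_1 = 17.2361,  λ_2 = 12.7639;  v_1 ≈ (0.8507, 0.5257)


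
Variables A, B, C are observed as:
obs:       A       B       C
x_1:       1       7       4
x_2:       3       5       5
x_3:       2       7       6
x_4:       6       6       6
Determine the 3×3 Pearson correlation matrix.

Step 1 — column means:
  mean(A) = (1 + 3 + 2 + 6) / 4 = 12/4 = 3
  mean(B) = (7 + 5 + 7 + 6) / 4 = 25/4 = 6.25
  mean(C) = (4 + 5 + 6 + 6) / 4 = 21/4 = 5.25

Step 2 — sample variances and covariances s[i,j] = (1/(n-1)) · Σ_k (x_{k,i} - mean_i) · (x_{k,j} - mean_j), with n-1 = 3:
  s[A,A] = ((-2)·(-2) + (0)·(0) + (-1)·(-1) + (3)·(3)) / 3 = 14/3 = 4.6667
  s[A,B] = ((-2)·(0.75) + (0)·(-1.25) + (-1)·(0.75) + (3)·(-0.25)) / 3 = -3/3 = -1
  s[A,C] = ((-2)·(-1.25) + (0)·(-0.25) + (-1)·(0.75) + (3)·(0.75)) / 3 = 4/3 = 1.3333
  s[B,B] = ((0.75)·(0.75) + (-1.25)·(-1.25) + (0.75)·(0.75) + (-0.25)·(-0.25)) / 3 = 2.75/3 = 0.9167
  s[B,C] = ((0.75)·(-1.25) + (-1.25)·(-0.25) + (0.75)·(0.75) + (-0.25)·(0.75)) / 3 = -0.25/3 = -0.0833
  s[C,C] = ((-1.25)·(-1.25) + (-0.25)·(-0.25) + (0.75)·(0.75) + (0.75)·(0.75)) / 3 = 2.75/3 = 0.9167
  Sample standard deviations s_i = √(s[i,i]):
  s(A) = √(4.6667) = 2.1602
  s(B) = √(0.9167) = 0.9574
  s(C) = √(0.9167) = 0.9574

Step 3 — r_{ij} = s_{ij} / (s_i · s_j):
  r[A,A] = 1 (diagonal).
  r[A,B] = -1 / (2.1602 · 0.9574) = -1 / 2.0683 = -0.4835
  r[A,C] = 1.3333 / (2.1602 · 0.9574) = 1.3333 / 2.0683 = 0.6447
  r[B,B] = 1 (diagonal).
  r[B,C] = -0.0833 / (0.9574 · 0.9574) = -0.0833 / 0.9167 = -0.0909
  r[C,C] = 1 (diagonal).

R is symmetric with unit diagonal. Assembling:

R = [[1, -0.4835, 0.6447],
 [-0.4835, 1, -0.0909],
 [0.6447, -0.0909, 1]]


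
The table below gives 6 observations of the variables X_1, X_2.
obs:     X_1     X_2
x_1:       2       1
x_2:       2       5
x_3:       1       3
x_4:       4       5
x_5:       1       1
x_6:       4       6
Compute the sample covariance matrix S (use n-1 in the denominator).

Step 1 — column means:
  mean(X_1) = (2 + 2 + 1 + 4 + 1 + 4) / 6 = 14/6 = 2.3333
  mean(X_2) = (1 + 5 + 3 + 5 + 1 + 6) / 6 = 21/6 = 3.5

Step 2 — sample covariance S[i,j] = (1/(n-1)) · Σ_k (x_{k,i} - mean_i) · (x_{k,j} - mean_j), with n-1 = 5.
  S[X_1,X_1] = ((-0.3333)·(-0.3333) + (-0.3333)·(-0.3333) + (-1.3333)·(-1.3333) + (1.6667)·(1.6667) + (-1.3333)·(-1.3333) + (1.6667)·(1.6667)) / 5 = 9.3333/5 = 1.8667
  S[X_1,X_2] = ((-0.3333)·(-2.5) + (-0.3333)·(1.5) + (-1.3333)·(-0.5) + (1.6667)·(1.5) + (-1.3333)·(-2.5) + (1.6667)·(2.5)) / 5 = 11/5 = 2.2
  S[X_2,X_2] = ((-2.5)·(-2.5) + (1.5)·(1.5) + (-0.5)·(-0.5) + (1.5)·(1.5) + (-2.5)·(-2.5) + (2.5)·(2.5)) / 5 = 23.5/5 = 4.7

S is symmetric (S[j,i] = S[i,j]). Assembling:

S = [[1.8667, 2.2],
 [2.2, 4.7]]


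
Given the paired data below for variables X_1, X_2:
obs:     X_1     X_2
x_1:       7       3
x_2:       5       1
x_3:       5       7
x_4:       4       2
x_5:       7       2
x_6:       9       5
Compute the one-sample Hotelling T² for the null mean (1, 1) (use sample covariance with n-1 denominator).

Step 1 — sample mean vector:
  mean(X_1) = (7 + 5 + 5 + 4 + 7 + 9) / 6 = 37/6 = 6.1667
  mean(X_2) = (3 + 1 + 7 + 2 + 2 + 5) / 6 = 20/6 = 3.3333
  x̄ = (6.1667, 3.3333),  deviation x̄ - mu_0 = (6.1667, 3.3333) - (1, 1) = (5.1667, 2.3333).

Step 2 — sample covariance matrix, S[i,j] = (1/(n-1)) · Σ_k (x_{k,i} - mean_i) · (x_{k,j} - mean_j), divisor n-1 = 5:
  S[X_1,X_1] = ((0.8333)·(0.8333) + (-1.1667)·(-1.1667) + (-1.1667)·(-1.1667) + (-2.1667)·(-2.1667) + (0.8333)·(0.8333) + (2.8333)·(2.8333)) / 5 = 16.8333/5 = 3.3667
  S[X_1,X_2] = ((0.8333)·(-0.3333) + (-1.1667)·(-2.3333) + (-1.1667)·(3.6667) + (-2.1667)·(-1.3333) + (0.8333)·(-1.3333) + (2.8333)·(1.6667)) / 5 = 4.6667/5 = 0.9333
  S[X_2,X_2] = ((-0.3333)·(-0.3333) + (-2.3333)·(-2.3333) + (3.6667)·(3.6667) + (-1.3333)·(-1.3333) + (-1.3333)·(-1.3333) + (1.6667)·(1.6667)) / 5 = 25.3333/5 = 5.0667
  S = [[3.3667, 0.9333],
 [0.9333, 5.0667]].

Step 3 — invert S. det(S) = 3.3667·5.0667 - (0.9333)² = 16.1867.
  S^{-1} = (1/det) · [[d, -b], [-b, a]] = [[0.313, -0.0577],
 [-0.0577, 0.208]].

Step 4 — quadratic form (x̄ - mu_0)^T · S^{-1} · (x̄ - mu_0):
  S^{-1} · (x̄ - mu_0) = (1.4827, 0.1874),
  (x̄ - mu_0)^T · [...] = (5.1667)·(1.4827) + (2.3333)·(0.1874) = 8.0979.

Step 5 — scale by n: T² = 6 · 8.0979 = 48.5873.

T² ≈ 48.5873


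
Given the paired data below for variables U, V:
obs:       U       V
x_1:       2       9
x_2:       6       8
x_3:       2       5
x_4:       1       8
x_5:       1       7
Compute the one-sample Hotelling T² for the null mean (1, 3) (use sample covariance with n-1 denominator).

Step 1 — sample mean vector:
  mean(U) = (2 + 6 + 2 + 1 + 1) / 5 = 12/5 = 2.4
  mean(V) = (9 + 8 + 5 + 8 + 7) / 5 = 37/5 = 7.4
  x̄ = (2.4, 7.4),  deviation x̄ - mu_0 = (2.4, 7.4) - (1, 3) = (1.4, 4.4).

Step 2 — sample covariance matrix, S[i,j] = (1/(n-1)) · Σ_k (x_{k,i} - mean_i) · (x_{k,j} - mean_j), divisor n-1 = 4:
  S[U,U] = ((-0.4)·(-0.4) + (3.6)·(3.6) + (-0.4)·(-0.4) + (-1.4)·(-1.4) + (-1.4)·(-1.4)) / 4 = 17.2/4 = 4.3
  S[U,V] = ((-0.4)·(1.6) + (3.6)·(0.6) + (-0.4)·(-2.4) + (-1.4)·(0.6) + (-1.4)·(-0.4)) / 4 = 2.2/4 = 0.55
  S[V,V] = ((1.6)·(1.6) + (0.6)·(0.6) + (-2.4)·(-2.4) + (0.6)·(0.6) + (-0.4)·(-0.4)) / 4 = 9.2/4 = 2.3
  S = [[4.3, 0.55],
 [0.55, 2.3]].

Step 3 — invert S. det(S) = 4.3·2.3 - (0.55)² = 9.5875.
  S^{-1} = (1/det) · [[d, -b], [-b, a]] = [[0.2399, -0.0574],
 [-0.0574, 0.4485]].

Step 4 — quadratic form (x̄ - mu_0)^T · S^{-1} · (x̄ - mu_0):
  S^{-1} · (x̄ - mu_0) = (0.0834, 1.8931),
  (x̄ - mu_0)^T · [...] = (1.4)·(0.0834) + (4.4)·(1.8931) = 8.4464.

Step 5 — scale by n: T² = 5 · 8.4464 = 42.2321.

T² ≈ 42.2321


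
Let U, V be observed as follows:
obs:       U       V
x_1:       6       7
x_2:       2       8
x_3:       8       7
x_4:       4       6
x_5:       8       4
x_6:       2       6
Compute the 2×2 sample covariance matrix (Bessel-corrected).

Step 1 — column means:
  mean(U) = (6 + 2 + 8 + 4 + 8 + 2) / 6 = 30/6 = 5
  mean(V) = (7 + 8 + 7 + 6 + 4 + 6) / 6 = 38/6 = 6.3333

Step 2 — sample covariance S[i,j] = (1/(n-1)) · Σ_k (x_{k,i} - mean_i) · (x_{k,j} - mean_j), with n-1 = 5.
  S[U,U] = ((1)·(1) + (-3)·(-3) + (3)·(3) + (-1)·(-1) + (3)·(3) + (-3)·(-3)) / 5 = 38/5 = 7.6
  S[U,V] = ((1)·(0.6667) + (-3)·(1.6667) + (3)·(0.6667) + (-1)·(-0.3333) + (3)·(-2.3333) + (-3)·(-0.3333)) / 5 = -8/5 = -1.6
  S[V,V] = ((0.6667)·(0.6667) + (1.6667)·(1.6667) + (0.6667)·(0.6667) + (-0.3333)·(-0.3333) + (-2.3333)·(-2.3333) + (-0.3333)·(-0.3333)) / 5 = 9.3333/5 = 1.8667

S is symmetric (S[j,i] = S[i,j]). Assembling:

S = [[7.6, -1.6],
 [-1.6, 1.8667]]


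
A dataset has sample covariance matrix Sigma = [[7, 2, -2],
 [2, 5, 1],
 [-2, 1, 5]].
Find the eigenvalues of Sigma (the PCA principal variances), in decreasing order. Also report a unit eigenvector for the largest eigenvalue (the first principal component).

Step 1 — characteristic polynomial p(λ) = det(λI - Sigma) = λ³ - tr·λ² + c_1·λ - det, where tr = trace, c_1 = sum of the principal 2×2 minors, det = det(Sigma):
  tr = 7 + 5 + 5 = 17,
  c_1 = (7·5 - (2)²) + (7·5 - (-2)²) + (5·5 - (1)²) = 31 + 31 + 24 = 86,
  det = 7·(5·5 - (1)²) - (2)·((2)·5 - (1)·(-2)) + (-2)·((2)·(1) - 5·(-2)) = 7·(24) - (2)·(12) + (-2)·(12) = 120.
  So p(λ) = λ³ - 17λ² + 86λ - 120.
Step 2 — look for an integer root (rational root theorem: any rational root is an integer divisor of 120). Testing λ = 6:
  p(6) = 216 - 612 + 516 - 120 = 0  ✓
  Dividing out (λ - 6): p(λ) = (λ - 6)(λ² - 11λ + 20).
Step 3 — remaining eigenvalues from the quadratic λ² - 11λ + 20 = 0:
  Δ = 11² - 4·20 = 121 - 80 = 41,  λ = (11 ± √41)/2 = (11 ± 6.4031)/2 ≈ 8.7016 or 2.2984.
  Sorted: λ_1 = 8.7016,  λ_2 = 6,  λ_3 = 2.2984  (check: sum = 17 = tr ✓).

Step 4 — unit eigenvector for λ_1 ≈ 8.7016: v spans the null space of (Sigma - λ_1 I), whose rows are
  r_1 = (-1.7016, 2, -2),  r_2 = (2, -3.7016, 1),  r_3 = (-2, 1, -3.7016).
  v is orthogonal to every row, so take v ∝ r_1 × r_2 = ((2)·(1) - (-2)·(-3.7016), (-2)·(2) - (-1.7016)·(1), (-1.7016)·(-3.7016) - (2)·(2)) ≈ (-5.4031, -2.2984, 2.2984).
  Rescale (multiply by -1 so the first nonzero entry is positive): u = (5.4031, 2.2984, -2.2984).
  ||u|| = √((5.4031)² + (2.2984)² + (-2.2984)²) = √(39.7594) ≈ 6.3055,  v_1 = u/||u|| ≈ (0.8569, 0.3645, -0.3645) (||v_1|| = 1).

λ_1 = 8.7016,  λ_2 = 6,  λ_3 = 2.2984;  v_1 ≈ (0.8569, 0.3645, -0.3645)


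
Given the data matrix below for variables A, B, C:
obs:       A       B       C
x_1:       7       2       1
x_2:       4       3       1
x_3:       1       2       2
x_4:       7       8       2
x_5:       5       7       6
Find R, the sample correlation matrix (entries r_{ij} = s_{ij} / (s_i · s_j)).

Step 1 — column means:
  mean(A) = (7 + 4 + 1 + 7 + 5) / 5 = 24/5 = 4.8
  mean(B) = (2 + 3 + 2 + 8 + 7) / 5 = 22/5 = 4.4
  mean(C) = (1 + 1 + 2 + 2 + 6) / 5 = 12/5 = 2.4

Step 2 — sample variances and covariances s[i,j] = (1/(n-1)) · Σ_k (x_{k,i} - mean_i) · (x_{k,j} - mean_j), with n-1 = 4:
  s[A,A] = ((2.2)·(2.2) + (-0.8)·(-0.8) + (-3.8)·(-3.8) + (2.2)·(2.2) + (0.2)·(0.2)) / 4 = 24.8/4 = 6.2
  s[A,B] = ((2.2)·(-2.4) + (-0.8)·(-1.4) + (-3.8)·(-2.4) + (2.2)·(3.6) + (0.2)·(2.6)) / 4 = 13.4/4 = 3.35
  s[A,C] = ((2.2)·(-1.4) + (-0.8)·(-1.4) + (-3.8)·(-0.4) + (2.2)·(-0.4) + (0.2)·(3.6)) / 4 = -0.6/4 = -0.15
  s[B,B] = ((-2.4)·(-2.4) + (-1.4)·(-1.4) + (-2.4)·(-2.4) + (3.6)·(3.6) + (2.6)·(2.6)) / 4 = 33.2/4 = 8.3
  s[B,C] = ((-2.4)·(-1.4) + (-1.4)·(-1.4) + (-2.4)·(-0.4) + (3.6)·(-0.4) + (2.6)·(3.6)) / 4 = 14.2/4 = 3.55
  s[C,C] = ((-1.4)·(-1.4) + (-1.4)·(-1.4) + (-0.4)·(-0.4) + (-0.4)·(-0.4) + (3.6)·(3.6)) / 4 = 17.2/4 = 4.3
  Sample standard deviations s_i = √(s[i,i]):
  s(A) = √(6.2) = 2.49
  s(B) = √(8.3) = 2.881
  s(C) = √(4.3) = 2.0736

Step 3 — r_{ij} = s_{ij} / (s_i · s_j):
  r[A,A] = 1 (diagonal).
  r[A,B] = 3.35 / (2.49 · 2.881) = 3.35 / 7.1736 = 0.467
  r[A,C] = -0.15 / (2.49 · 2.0736) = -0.15 / 5.1633 = -0.0291
  r[B,B] = 1 (diagonal).
  r[B,C] = 3.55 / (2.881 · 2.0736) = 3.55 / 5.9741 = 0.5942
  r[C,C] = 1 (diagonal).

R is symmetric with unit diagonal. Assembling:

R = [[1, 0.467, -0.0291],
 [0.467, 1, 0.5942],
 [-0.0291, 0.5942, 1]]


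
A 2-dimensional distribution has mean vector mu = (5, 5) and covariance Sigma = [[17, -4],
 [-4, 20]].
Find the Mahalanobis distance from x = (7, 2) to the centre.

Step 1 — centre the observation: (x - mu) = (2, -3).

Step 2 — invert Sigma. det(Sigma) = 17·20 - (-4)² = 324.
  Sigma^{-1} = (1/det) · [[d, -b], [-b, a]] = [[0.0617, 0.0123],
 [0.0123, 0.0525]].

Step 3 — form the quadratic (x - mu)^T · Sigma^{-1} · (x - mu):
  Sigma^{-1} · (x - mu) = (0.0864, -0.1327).
  (x - mu)^T · [Sigma^{-1} · (x - mu)] = (2)·(0.0864) + (-3)·(-0.1327) = 0.571.

Step 4 — take square root: d = √(0.571) ≈ 0.7556.

d(x, mu) = √(0.571) ≈ 0.7556


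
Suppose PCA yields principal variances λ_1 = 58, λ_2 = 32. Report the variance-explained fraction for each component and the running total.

Step 1 — total variance = trace(Sigma) = Σ λ_i = 58 + 32 = 90.

Step 2 — fraction explained by component i = λ_i / Σ λ:
  PC1: 58/90 = 0.6444
  PC2: 32/90 = 0.3556

Step 3 — cumulative fraction after k components = (λ_1 + ... + λ_k) / Σ λ:
  k = 1: 58/90 = 0.6444
  k = 2: (58 + 32)/90 = 90/90 = 1

Summary (fraction, with percent):

explained: PC1 0.6444 (64.44%), PC2 0.3556 (35.56%);  cumulative: 0.6444, 1


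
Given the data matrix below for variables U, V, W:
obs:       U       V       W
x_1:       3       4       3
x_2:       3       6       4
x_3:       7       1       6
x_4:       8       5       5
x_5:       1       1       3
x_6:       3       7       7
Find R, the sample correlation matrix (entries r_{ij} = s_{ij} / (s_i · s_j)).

Step 1 — column means:
  mean(U) = (3 + 3 + 7 + 8 + 1 + 3) / 6 = 25/6 = 4.1667
  mean(V) = (4 + 6 + 1 + 5 + 1 + 7) / 6 = 24/6 = 4
  mean(W) = (3 + 4 + 6 + 5 + 3 + 7) / 6 = 28/6 = 4.6667

Step 2 — sample variances and covariances s[i,j] = (1/(n-1)) · Σ_k (x_{k,i} - mean_i) · (x_{k,j} - mean_j), with n-1 = 5:
  s[U,U] = ((-1.1667)·(-1.1667) + (-1.1667)·(-1.1667) + (2.8333)·(2.8333) + (3.8333)·(3.8333) + (-3.1667)·(-3.1667) + (-1.1667)·(-1.1667)) / 5 = 36.8333/5 = 7.3667
  s[U,V] = ((-1.1667)·(0) + (-1.1667)·(2) + (2.8333)·(-3) + (3.8333)·(1) + (-3.1667)·(-3) + (-1.1667)·(3)) / 5 = -1/5 = -0.2
  s[U,W] = ((-1.1667)·(-1.6667) + (-1.1667)·(-0.6667) + (2.8333)·(1.3333) + (3.8333)·(0.3333) + (-3.1667)·(-1.6667) + (-1.1667)·(2.3333)) / 5 = 10.3333/5 = 2.0667
  s[V,V] = ((0)·(0) + (2)·(2) + (-3)·(-3) + (1)·(1) + (-3)·(-3) + (3)·(3)) / 5 = 32/5 = 6.4
  s[V,W] = ((0)·(-1.6667) + (2)·(-0.6667) + (-3)·(1.3333) + (1)·(0.3333) + (-3)·(-1.6667) + (3)·(2.3333)) / 5 = 7/5 = 1.4
  s[W,W] = ((-1.6667)·(-1.6667) + (-0.6667)·(-0.6667) + (1.3333)·(1.3333) + (0.3333)·(0.3333) + (-1.6667)·(-1.6667) + (2.3333)·(2.3333)) / 5 = 13.3333/5 = 2.6667
  Sample standard deviations s_i = √(s[i,i]):
  s(U) = √(7.3667) = 2.7142
  s(V) = √(6.4) = 2.5298
  s(W) = √(2.6667) = 1.633

Step 3 — r_{ij} = s_{ij} / (s_i · s_j):
  r[U,U] = 1 (diagonal).
  r[U,V] = -0.2 / (2.7142 · 2.5298) = -0.2 / 6.8663 = -0.0291
  r[U,W] = 2.0667 / (2.7142 · 1.633) = 2.0667 / 4.4322 = 0.4663
  r[V,V] = 1 (diagonal).
  r[V,W] = 1.4 / (2.5298 · 1.633) = 1.4 / 4.1312 = 0.3389
  r[W,W] = 1 (diagonal).

R is symmetric with unit diagonal. Assembling:

R = [[1, -0.0291, 0.4663],
 [-0.0291, 1, 0.3389],
 [0.4663, 0.3389, 1]]
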